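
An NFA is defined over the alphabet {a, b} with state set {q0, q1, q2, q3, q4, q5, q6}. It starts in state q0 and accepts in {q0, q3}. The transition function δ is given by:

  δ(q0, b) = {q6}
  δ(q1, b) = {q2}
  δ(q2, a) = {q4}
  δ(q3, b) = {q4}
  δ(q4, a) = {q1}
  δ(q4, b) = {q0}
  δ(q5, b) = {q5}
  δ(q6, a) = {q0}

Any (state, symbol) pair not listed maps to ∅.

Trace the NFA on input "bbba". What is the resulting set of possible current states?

Start in {q0}.
Read 'b': {q0} → {q6}.
Read 'b': {q6} → ∅.
The set is empty and remains empty for the remaining 2 symbols.

∅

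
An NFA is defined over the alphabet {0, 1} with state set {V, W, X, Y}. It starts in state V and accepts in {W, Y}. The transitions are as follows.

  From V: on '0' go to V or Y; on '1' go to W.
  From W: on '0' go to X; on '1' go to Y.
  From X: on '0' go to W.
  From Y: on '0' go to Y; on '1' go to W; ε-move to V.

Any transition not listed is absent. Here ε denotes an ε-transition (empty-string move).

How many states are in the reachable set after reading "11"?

Start in {V}.
Read '1': {V} → {W}.
Read '1': {W} → {V, Y}.
That set has 2 states.

2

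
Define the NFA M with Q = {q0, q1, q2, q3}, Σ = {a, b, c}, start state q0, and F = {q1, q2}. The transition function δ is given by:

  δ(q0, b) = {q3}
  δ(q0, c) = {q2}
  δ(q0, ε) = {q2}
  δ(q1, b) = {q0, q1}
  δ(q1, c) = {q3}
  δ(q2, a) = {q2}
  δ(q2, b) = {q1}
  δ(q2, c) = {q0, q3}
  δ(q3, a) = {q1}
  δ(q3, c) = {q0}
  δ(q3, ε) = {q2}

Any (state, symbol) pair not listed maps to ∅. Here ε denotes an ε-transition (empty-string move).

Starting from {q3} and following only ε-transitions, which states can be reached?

Begin with {q3}.
ε-move q3 → q2; add q2.

{q2, q3}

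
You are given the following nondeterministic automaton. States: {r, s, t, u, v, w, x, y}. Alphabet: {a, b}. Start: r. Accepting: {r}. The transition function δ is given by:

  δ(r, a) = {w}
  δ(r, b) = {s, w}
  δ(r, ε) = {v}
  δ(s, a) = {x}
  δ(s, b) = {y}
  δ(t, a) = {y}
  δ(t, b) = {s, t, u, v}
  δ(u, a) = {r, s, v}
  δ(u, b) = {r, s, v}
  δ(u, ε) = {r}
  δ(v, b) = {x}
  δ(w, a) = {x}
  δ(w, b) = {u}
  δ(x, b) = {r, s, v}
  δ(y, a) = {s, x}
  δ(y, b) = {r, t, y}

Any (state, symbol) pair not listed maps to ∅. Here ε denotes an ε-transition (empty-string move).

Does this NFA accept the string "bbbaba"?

Start: ε-closure({r}) = {r, v}.
Read 'b': r→{s, w}, v→{x}; now {s, w, x}.
Read 'b': s→{y}, w→{u}, x→{r, s, v}; now {r, s, u, v, y}.
Read 'b': r→{s, w}, s→{y}, u→{r, s, v}, v→{x}, y→{r, t, y}; now {r, s, t, v, w, x, y}.
Read 'a': r→{w}, s→{x}, t→{y}, v→∅, w→{x}, x→∅, y→{s, x}; now {s, w, x, y}.
Read 'b': s→{y}, w→{u}, x→{r, s, v}, y→{r, t, y}; now {r, s, t, u, v, y}.
Read 'a': r→{w}, s→{x}, t→{y}, u→{r, s, v}, v→∅, y→{s, x}; now {r, s, v, w, x, y}.
The final set {r, s, v, w, x, y} contains the accepting state r.

Yes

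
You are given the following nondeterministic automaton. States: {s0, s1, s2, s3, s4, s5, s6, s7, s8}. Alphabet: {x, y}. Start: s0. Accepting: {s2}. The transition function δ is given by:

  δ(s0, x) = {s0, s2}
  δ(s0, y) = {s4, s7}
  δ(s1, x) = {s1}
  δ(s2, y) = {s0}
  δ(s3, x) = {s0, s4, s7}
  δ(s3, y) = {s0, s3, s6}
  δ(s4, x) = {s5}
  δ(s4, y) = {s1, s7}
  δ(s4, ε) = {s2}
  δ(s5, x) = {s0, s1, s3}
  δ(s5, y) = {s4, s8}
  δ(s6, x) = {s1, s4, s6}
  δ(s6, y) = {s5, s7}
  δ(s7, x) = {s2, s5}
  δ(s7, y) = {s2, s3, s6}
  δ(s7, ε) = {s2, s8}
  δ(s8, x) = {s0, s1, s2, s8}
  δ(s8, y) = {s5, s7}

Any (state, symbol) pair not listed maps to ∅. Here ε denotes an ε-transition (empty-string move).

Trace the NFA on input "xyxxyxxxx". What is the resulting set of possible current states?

Start in {s0}.
Read 'x': {s0} → {s0, s2}.
Read 'y': {s0, s2} → {s0, s2, s4, s7, s8}.
Read 'x': {s0, s2, s4, s7, s8} → {s0, s1, s2, s5, s8}.
Read 'x': {s0, s1, s2, s5, s8} → {s0, s1, s2, s3, s8}.
Read 'y': {s0, s1, s2, s3, s8} → {s0, s2, s3, s4, s5, s6, s7, s8}.
Read 'x': {s0, s2, s3, s4, s5, s6, s7, s8} → {s0, s1, s2, s3, s4, s5, s6, s7, s8}.
Read 'x': {s0, s1, s2, s3, s4, s5, s6, s7, s8} → {s0, s1, s2, s3, s4, s5, s6, s7, s8}.
Read 'x': {s0, s1, s2, s3, s4, s5, s6, s7, s8} → {s0, s1, s2, s3, s4, s5, s6, s7, s8}.
Read 'x': {s0, s1, s2, s3, s4, s5, s6, s7, s8} → {s0, s1, s2, s3, s4, s5, s6, s7, s8}.

{s0, s1, s2, s3, s4, s5, s6, s7, s8}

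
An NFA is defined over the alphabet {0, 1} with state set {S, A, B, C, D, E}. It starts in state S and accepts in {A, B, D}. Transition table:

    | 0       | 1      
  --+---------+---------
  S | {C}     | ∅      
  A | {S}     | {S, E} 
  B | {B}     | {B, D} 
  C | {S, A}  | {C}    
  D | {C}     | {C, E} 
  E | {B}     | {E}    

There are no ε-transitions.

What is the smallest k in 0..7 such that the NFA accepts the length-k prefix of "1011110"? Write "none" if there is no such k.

none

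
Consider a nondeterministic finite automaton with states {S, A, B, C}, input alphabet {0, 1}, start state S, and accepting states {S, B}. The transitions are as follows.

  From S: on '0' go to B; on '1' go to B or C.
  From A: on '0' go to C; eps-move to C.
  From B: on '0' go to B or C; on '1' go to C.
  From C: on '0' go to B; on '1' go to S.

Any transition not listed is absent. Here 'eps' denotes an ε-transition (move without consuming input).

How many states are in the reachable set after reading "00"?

Start in {S}.
Read '0': S→{B}; now {B}.
Read '0': B→{B, C}; now {B, C}.
That set has 2 states.

2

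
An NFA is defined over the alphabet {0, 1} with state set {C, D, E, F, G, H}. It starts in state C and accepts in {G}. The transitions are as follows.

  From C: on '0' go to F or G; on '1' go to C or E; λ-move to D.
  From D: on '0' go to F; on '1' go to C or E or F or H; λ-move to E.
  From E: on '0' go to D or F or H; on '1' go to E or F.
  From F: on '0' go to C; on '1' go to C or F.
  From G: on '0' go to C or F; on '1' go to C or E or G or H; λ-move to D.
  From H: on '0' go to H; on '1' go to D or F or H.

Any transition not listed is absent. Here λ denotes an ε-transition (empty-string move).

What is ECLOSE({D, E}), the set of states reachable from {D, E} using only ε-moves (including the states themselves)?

Begin with {D, E}.
No ε-moves leave this set, so the closure equals the set itself.

{D, E}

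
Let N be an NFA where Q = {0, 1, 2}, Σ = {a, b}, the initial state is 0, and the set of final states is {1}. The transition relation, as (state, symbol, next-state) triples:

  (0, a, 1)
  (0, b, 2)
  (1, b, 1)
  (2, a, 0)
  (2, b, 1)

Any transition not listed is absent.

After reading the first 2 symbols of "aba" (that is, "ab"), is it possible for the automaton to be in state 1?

Yes

Start in {0}.
Read 'a': 0→{1}; now {1}.
Read 'b': 1→{1}; now {1}.
State 1 is in {1}.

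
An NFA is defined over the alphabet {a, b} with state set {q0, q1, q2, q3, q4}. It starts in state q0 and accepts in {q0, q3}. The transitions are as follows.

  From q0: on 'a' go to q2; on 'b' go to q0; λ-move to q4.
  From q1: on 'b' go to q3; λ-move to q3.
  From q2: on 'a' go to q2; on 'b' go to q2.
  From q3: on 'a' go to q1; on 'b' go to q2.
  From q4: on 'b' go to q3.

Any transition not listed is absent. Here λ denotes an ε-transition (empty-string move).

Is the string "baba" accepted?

Start: ε-closure({q0}) = {q0, q4}.
Read 'b': {q0, q4} → {q0, q3, q4}.
Read 'a': {q0, q3, q4} → {q1, q2, q3}.
Read 'b': {q1, q2, q3} → {q2, q3}.
Read 'a': {q2, q3} → {q1, q2, q3}.
The final set {q1, q2, q3} contains the accepting state q3.

Yes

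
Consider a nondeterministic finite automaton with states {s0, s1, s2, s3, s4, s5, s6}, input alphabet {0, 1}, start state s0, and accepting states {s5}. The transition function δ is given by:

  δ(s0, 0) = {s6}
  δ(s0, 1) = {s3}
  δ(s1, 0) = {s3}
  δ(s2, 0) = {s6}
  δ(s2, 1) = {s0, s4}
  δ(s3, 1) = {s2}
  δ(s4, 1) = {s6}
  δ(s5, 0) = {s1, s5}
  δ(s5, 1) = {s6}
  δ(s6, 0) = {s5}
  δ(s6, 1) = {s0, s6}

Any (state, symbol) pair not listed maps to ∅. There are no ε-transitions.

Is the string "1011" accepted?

Start in {s0}.
Read '1': {s0} → {s3}.
Read '0': {s3} → ∅.
The set is empty and remains empty for the remaining 2 symbols.
The final set ∅ contains no accepting state.

No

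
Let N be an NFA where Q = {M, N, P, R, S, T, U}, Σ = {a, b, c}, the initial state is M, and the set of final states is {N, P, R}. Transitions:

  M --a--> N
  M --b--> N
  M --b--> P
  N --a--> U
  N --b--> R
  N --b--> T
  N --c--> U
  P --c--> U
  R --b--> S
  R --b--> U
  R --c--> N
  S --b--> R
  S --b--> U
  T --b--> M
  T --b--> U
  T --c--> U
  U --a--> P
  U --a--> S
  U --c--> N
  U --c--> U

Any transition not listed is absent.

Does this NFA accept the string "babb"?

No

Start in {M}.
Read 'b': {M} → {N, P}.
Read 'a': {N, P} → {U}.
Read 'b': {U} → ∅.
The set is empty and remains empty for the remaining 1 symbol.
The final set ∅ contains no accepting state.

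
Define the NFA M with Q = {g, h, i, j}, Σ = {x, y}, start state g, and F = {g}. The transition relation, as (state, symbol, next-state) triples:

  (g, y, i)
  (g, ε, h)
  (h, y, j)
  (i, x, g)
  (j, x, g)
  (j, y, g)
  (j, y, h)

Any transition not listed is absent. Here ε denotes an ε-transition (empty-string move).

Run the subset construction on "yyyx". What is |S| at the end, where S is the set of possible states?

2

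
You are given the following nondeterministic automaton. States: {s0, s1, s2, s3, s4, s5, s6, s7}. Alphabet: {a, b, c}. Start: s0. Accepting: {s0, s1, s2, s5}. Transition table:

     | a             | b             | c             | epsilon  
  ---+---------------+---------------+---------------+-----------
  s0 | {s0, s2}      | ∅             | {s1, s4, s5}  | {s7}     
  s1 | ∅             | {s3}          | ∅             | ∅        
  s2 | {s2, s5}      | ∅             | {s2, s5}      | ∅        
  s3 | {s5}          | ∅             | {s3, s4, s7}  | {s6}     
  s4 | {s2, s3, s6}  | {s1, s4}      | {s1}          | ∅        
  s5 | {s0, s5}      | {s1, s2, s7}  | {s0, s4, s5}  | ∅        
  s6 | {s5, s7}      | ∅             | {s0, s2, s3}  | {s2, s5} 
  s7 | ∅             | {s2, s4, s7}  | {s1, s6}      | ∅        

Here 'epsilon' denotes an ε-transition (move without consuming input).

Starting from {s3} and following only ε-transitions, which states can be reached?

{s2, s3, s5, s6}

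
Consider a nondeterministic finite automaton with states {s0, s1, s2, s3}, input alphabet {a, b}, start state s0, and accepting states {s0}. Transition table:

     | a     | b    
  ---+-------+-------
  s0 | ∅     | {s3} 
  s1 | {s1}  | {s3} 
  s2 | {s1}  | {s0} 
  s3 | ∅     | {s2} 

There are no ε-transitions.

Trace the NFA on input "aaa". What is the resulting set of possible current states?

Start in {s0}.
Read 'a': {s0} → ∅.
The set is empty and remains empty for the remaining 2 symbols.

∅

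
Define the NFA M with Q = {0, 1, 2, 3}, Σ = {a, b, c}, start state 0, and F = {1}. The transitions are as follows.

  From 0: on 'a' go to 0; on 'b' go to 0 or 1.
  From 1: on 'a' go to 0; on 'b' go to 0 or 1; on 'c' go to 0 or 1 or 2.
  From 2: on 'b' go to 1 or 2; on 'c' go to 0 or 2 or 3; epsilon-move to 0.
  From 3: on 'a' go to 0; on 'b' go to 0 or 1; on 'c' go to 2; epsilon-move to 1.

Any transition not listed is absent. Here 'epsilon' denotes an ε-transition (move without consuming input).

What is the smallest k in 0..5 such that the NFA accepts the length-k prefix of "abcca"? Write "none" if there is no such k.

Start in {0}.
Read 'a': {0} → {0}.
Read 'b': {0} → {0, 1}.
None of the earlier sets intersect F, but {0, 1} does.

2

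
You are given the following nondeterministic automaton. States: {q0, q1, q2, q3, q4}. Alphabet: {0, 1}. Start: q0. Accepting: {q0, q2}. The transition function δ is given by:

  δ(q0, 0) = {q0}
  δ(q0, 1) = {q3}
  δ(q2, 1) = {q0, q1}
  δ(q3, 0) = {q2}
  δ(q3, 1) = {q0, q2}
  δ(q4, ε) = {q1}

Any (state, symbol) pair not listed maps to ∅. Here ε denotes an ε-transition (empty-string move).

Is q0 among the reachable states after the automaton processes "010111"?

Start in {q0}.
Read '0': q0→{q0}; now {q0}.
Read '1': q0→{q3}; now {q3}.
Read '0': q3→{q2}; now {q2}.
Read '1': q2→{q0, q1}; now {q0, q1}.
Read '1': q0→{q3}, q1→∅; now {q3}.
Read '1': q3→{q0, q2}; now {q0, q2}.
State q0 is in {q0, q2}.

Yes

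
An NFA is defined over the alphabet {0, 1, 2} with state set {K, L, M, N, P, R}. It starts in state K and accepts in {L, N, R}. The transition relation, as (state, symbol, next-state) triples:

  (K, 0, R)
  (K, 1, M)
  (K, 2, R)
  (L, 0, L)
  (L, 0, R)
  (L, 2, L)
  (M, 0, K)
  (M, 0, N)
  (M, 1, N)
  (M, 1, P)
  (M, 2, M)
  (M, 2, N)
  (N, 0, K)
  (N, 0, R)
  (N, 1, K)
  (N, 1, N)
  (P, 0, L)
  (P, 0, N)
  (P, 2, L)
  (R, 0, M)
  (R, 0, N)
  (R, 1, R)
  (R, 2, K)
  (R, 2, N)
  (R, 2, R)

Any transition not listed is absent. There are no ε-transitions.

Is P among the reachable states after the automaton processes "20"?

Start in {K}.
Read '2': K→{R}; now {R}.
Read '0': R→{M, N}; now {M, N}.
State P is not in {M, N}.

No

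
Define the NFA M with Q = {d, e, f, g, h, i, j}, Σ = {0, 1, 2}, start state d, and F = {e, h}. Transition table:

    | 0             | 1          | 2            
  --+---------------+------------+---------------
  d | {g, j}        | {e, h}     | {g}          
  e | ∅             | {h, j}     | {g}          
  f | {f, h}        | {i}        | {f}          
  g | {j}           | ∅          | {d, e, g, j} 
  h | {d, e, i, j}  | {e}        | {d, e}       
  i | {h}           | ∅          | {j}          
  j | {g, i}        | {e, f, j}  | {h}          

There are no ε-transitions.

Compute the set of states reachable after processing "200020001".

{e, f, h, j}

Start in {d}.
Read '2': {d} → {g}.
Read '0': {g} → {j}.
Read '0': {j} → {g, i}.
Read '0': {g, i} → {h, j}.
Read '2': {h, j} → {d, e, h}.
Read '0': {d, e, h} → {d, e, g, i, j}.
Read '0': {d, e, g, i, j} → {g, h, i, j}.
Read '0': {g, h, i, j} → {d, e, g, h, i, j}.
Read '1': {d, e, g, h, i, j} → {e, f, h, j}.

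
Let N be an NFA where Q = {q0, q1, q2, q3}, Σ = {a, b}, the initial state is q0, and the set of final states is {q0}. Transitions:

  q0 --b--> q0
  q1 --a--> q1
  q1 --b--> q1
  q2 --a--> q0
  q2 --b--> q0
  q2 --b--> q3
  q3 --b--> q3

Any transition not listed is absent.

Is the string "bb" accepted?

Start in {q0}.
Read 'b': {q0} → {q0}.
Read 'b': {q0} → {q0}.
The final set {q0} contains the accepting state q0.

Yes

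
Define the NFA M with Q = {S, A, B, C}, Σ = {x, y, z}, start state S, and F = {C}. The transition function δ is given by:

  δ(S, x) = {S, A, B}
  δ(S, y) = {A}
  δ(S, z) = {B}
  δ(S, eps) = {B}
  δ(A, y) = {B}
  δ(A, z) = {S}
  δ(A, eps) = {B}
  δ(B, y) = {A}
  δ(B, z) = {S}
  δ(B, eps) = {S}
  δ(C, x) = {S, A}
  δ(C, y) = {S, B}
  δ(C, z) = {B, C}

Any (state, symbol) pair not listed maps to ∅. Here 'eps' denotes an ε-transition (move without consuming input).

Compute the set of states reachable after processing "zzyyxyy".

Start: ε-closure({S}) = {S, B}.
Read 'z': {S, B} → {S, B}.
Read 'z': {S, B} → {S, B}.
Read 'y': {S, B} → {S, A, B}.
Read 'y': {S, A, B} → {S, A, B}.
Read 'x': {S, A, B} → {S, A, B}.
Read 'y': {S, A, B} → {S, A, B}.
Read 'y': {S, A, B} → {S, A, B}.

{S, A, B}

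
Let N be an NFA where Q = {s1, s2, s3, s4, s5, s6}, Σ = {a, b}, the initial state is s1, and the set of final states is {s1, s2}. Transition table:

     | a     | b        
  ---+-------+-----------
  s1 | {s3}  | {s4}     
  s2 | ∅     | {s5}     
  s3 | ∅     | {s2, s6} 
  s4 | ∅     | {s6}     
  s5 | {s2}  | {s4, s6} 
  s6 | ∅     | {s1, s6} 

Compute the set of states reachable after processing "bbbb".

{s1, s4, s6}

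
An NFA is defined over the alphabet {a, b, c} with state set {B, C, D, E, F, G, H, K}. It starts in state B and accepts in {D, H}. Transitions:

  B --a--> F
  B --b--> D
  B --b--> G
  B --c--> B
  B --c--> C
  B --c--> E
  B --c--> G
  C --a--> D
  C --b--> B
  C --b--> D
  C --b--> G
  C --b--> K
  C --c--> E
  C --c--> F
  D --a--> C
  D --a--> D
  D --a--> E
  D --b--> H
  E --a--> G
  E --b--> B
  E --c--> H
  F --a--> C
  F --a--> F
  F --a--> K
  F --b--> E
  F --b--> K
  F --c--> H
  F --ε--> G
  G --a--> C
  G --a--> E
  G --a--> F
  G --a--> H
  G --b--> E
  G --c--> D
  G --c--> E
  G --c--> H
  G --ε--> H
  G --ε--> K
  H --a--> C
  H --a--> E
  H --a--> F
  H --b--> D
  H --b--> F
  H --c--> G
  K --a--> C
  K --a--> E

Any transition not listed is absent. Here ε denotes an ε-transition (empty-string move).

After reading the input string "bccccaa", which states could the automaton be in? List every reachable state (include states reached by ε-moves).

{C, D, E, F, G, H, K}

Start in {B}.
Read 'b': {B} → {D, G, H, K}.
Read 'c': {D, G, H, K} → {D, E, G, H, K}.
Read 'c': {D, E, G, H, K} → {D, E, G, H, K}.
Read 'c': {D, E, G, H, K} → {D, E, G, H, K}.
Read 'c': {D, E, G, H, K} → {D, E, G, H, K}.
Read 'a': {D, E, G, H, K} → {C, D, E, F, G, H, K}.
Read 'a': {C, D, E, F, G, H, K} → {C, D, E, F, G, H, K}.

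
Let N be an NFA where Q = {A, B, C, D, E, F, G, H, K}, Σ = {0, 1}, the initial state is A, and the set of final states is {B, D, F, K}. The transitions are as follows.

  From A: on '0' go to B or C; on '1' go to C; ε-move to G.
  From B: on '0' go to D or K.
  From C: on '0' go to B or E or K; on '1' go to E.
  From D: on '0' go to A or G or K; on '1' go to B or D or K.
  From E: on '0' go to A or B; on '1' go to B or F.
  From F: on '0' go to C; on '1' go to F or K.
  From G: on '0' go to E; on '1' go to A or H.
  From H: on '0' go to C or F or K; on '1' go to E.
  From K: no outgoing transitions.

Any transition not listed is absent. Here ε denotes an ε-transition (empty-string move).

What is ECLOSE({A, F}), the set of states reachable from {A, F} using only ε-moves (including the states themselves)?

Begin with {A, F}.
ε-move A → G; add G.

{A, F, G}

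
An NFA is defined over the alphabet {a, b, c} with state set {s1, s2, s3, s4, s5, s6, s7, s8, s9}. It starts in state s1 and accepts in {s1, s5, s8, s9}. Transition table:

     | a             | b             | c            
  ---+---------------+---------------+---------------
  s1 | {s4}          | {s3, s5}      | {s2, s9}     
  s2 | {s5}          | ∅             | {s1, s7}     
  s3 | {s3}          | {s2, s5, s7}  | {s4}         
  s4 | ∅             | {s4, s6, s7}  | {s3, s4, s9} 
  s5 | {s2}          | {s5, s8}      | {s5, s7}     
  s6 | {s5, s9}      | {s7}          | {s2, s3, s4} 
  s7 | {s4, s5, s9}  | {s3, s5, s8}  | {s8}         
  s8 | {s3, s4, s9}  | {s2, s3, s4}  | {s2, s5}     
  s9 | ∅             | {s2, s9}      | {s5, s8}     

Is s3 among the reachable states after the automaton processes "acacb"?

Start in {s1}.
Read 'a': s1→{s4}; now {s4}.
Read 'c': s4→{s3, s4, s9}; now {s3, s4, s9}.
Read 'a': s3→{s3}, s4→∅, s9→∅; now {s3}.
Read 'c': s3→{s4}; now {s4}.
Read 'b': s4→{s4, s6, s7}; now {s4, s6, s7}.
State s3 is not in {s4, s6, s7}.

No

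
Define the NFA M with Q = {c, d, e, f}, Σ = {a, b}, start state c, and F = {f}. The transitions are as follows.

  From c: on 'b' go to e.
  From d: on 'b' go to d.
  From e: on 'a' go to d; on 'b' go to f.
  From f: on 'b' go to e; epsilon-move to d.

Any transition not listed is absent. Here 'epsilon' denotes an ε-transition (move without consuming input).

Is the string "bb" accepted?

Yes

Start in {c}.
Read 'b': {c} → {e}.
Read 'b': {e} → {d, f}.
The final set {d, f} contains the accepting state f.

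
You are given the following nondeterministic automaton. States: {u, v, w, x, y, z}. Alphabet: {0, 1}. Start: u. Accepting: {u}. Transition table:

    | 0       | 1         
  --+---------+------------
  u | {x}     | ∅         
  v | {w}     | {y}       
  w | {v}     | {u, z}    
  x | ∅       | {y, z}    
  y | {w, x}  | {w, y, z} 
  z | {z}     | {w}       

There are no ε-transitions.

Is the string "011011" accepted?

Start in {u}.
Read '0': u→{x}; now {x}.
Read '1': x→{y, z}; now {y, z}.
Read '1': y→{w, y, z}, z→{w}; now {w, y, z}.
Read '0': w→{v}, y→{w, x}, z→{z}; now {v, w, x, z}.
Read '1': v→{y}, w→{u, z}, x→{y, z}, z→{w}; now {u, w, y, z}.
Read '1': u→∅, w→{u, z}, y→{w, y, z}, z→{w}; now {u, w, y, z}.
The final set {u, w, y, z} contains the accepting state u.

Yes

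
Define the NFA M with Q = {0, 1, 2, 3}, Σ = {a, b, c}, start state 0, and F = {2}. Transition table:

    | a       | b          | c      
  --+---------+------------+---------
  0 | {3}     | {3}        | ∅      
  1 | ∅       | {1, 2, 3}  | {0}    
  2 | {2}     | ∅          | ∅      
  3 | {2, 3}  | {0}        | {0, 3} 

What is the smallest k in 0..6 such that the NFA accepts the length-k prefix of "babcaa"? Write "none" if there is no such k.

Start in {0}.
Read 'b': 0→{3}; now {3}.
Read 'a': 3→{2, 3}; now {2, 3}.
None of the earlier sets intersect F, but {2, 3} does.

2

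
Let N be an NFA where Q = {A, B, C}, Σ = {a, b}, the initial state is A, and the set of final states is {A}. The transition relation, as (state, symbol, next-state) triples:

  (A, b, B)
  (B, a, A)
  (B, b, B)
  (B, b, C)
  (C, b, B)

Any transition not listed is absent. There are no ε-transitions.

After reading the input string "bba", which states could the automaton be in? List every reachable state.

{A}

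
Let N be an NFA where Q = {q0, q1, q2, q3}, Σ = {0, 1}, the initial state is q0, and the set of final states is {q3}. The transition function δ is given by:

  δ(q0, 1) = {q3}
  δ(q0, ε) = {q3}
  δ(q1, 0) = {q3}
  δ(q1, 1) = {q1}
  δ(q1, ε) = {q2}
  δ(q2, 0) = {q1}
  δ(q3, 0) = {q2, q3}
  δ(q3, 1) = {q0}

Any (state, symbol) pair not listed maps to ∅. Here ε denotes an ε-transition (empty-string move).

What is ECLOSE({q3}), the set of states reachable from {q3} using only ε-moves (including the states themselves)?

{q3}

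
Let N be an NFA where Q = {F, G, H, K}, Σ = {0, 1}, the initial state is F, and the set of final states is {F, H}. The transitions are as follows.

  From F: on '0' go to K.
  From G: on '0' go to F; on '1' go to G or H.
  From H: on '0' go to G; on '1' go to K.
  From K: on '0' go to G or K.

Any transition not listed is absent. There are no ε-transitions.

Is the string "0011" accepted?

Start in {F}.
Read '0': F→{K}; now {K}.
Read '0': K→{G, K}; now {G, K}.
Read '1': G→{G, H}, K→∅; now {G, H}.
Read '1': G→{G, H}, H→{K}; now {G, H, K}.
The final set {G, H, K} contains the accepting state H.

Yes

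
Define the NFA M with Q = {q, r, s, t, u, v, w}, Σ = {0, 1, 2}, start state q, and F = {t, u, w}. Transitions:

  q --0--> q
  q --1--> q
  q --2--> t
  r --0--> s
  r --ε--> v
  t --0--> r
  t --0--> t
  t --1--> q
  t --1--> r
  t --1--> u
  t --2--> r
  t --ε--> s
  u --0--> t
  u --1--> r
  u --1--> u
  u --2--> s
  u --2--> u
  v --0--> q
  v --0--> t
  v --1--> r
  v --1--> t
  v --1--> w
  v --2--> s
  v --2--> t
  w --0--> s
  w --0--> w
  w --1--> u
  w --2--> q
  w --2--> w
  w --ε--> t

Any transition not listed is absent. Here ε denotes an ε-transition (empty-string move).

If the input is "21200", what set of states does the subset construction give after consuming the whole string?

{q, r, s, t, v}

Start in {q}.
Read '2': {q} → {s, t}.
Read '1': {s, t} → {q, r, u, v}.
Read '2': {q, r, u, v} → {s, t, u}.
Read '0': {s, t, u} → {r, s, t, v}.
Read '0': {r, s, t, v} → {q, r, s, t, v}.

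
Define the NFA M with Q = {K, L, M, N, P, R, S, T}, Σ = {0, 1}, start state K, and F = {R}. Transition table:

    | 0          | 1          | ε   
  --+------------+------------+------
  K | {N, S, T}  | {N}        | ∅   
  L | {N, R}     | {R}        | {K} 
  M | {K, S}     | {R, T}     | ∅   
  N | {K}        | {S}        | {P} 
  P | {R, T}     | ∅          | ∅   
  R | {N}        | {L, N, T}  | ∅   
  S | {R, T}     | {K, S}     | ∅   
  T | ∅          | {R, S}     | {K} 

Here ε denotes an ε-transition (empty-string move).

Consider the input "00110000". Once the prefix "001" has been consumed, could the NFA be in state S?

Start in {K}.
Read '0': K→{N, S, T}; union {N, S, T}; ε-closure = {K, N, P, S, T}.
Read '0': K→{N, S, T}, N→{K}, P→{R, T}, S→{R, T}, T→∅; union {K, N, R, S, T}; ε-closure = {K, N, P, R, S, T}.
Read '1': K→{N}, N→{S}, P→∅, R→{L, N, T}, S→{K, S}, T→{R, S}; union {K, L, N, R, S, T}; ε-closure = {K, L, N, P, R, S, T}.
State S is in {K, L, N, P, R, S, T}.

Yes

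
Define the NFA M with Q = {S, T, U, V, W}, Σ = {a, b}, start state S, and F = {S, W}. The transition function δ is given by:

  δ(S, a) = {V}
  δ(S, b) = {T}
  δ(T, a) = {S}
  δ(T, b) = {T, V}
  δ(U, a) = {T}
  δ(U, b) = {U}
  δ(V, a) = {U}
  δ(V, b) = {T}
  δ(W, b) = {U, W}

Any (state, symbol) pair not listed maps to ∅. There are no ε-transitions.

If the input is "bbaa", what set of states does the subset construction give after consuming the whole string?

{T, V}

Start in {S}.
Read 'b': S→{T}; now {T}.
Read 'b': T→{T, V}; now {T, V}.
Read 'a': T→{S}, V→{U}; now {S, U}.
Read 'a': S→{V}, U→{T}; now {T, V}.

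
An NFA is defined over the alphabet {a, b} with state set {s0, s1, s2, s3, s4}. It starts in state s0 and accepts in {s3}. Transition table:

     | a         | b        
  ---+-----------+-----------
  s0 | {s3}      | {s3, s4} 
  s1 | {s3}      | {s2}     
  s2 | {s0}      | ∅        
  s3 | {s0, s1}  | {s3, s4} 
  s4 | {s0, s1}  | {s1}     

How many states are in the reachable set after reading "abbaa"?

3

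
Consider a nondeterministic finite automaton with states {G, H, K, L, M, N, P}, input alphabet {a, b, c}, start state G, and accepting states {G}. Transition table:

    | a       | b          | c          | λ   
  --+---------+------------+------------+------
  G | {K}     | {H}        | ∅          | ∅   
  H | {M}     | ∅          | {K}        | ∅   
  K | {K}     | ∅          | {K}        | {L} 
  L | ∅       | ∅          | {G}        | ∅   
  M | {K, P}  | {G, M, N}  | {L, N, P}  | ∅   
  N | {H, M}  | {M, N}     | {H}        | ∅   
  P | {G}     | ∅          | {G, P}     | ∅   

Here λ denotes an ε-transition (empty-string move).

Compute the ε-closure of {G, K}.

{G, K, L}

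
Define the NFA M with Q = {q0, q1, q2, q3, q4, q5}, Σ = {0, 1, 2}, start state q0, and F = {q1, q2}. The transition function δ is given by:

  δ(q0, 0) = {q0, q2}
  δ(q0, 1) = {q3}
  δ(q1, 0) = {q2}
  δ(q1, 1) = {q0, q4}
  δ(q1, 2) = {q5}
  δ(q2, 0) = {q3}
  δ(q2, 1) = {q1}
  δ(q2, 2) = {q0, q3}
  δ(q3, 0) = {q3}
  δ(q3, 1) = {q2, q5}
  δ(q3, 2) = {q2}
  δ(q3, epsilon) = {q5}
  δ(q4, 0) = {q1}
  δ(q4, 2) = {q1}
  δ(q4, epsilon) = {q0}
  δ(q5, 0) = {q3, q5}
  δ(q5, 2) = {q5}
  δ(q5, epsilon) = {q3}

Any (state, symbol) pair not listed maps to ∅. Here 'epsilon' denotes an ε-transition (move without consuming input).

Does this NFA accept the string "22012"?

No

Start in {q0}.
Read '2': {q0} → ∅.
The set is empty and remains empty for the remaining 4 symbols.
The final set ∅ contains no accepting state.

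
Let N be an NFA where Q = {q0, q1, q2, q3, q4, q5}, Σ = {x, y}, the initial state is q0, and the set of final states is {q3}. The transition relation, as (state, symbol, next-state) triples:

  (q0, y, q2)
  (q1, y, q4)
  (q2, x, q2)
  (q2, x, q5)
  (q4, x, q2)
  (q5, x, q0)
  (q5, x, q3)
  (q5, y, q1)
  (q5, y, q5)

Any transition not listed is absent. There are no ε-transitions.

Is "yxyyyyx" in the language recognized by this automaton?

Yes

Start in {q0}.
Read 'y': q0→{q2}; now {q2}.
Read 'x': q2→{q2, q5}; now {q2, q5}.
Read 'y': q2→∅, q5→{q1, q5}; now {q1, q5}.
Read 'y': q1→{q4}, q5→{q1, q5}; now {q1, q4, q5}.
Read 'y': q1→{q4}, q4→∅, q5→{q1, q5}; now {q1, q4, q5}.
Read 'y': q1→{q4}, q4→∅, q5→{q1, q5}; now {q1, q4, q5}.
Read 'x': q1→∅, q4→{q2}, q5→{q0, q3}; now {q0, q2, q3}.
The final set {q0, q2, q3} contains the accepting state q3.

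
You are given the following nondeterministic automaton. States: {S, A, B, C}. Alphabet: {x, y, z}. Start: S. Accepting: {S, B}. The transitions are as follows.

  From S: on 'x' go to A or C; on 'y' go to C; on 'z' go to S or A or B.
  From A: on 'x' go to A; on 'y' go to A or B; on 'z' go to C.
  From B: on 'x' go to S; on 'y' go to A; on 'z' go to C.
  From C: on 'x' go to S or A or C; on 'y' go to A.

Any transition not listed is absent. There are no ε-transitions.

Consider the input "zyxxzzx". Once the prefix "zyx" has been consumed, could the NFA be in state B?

Start in {S}.
Read 'z': S→{S, A, B}; now {S, A, B}.
Read 'y': S→{C}, A→{A, B}, B→{A}; now {A, B, C}.
Read 'x': A→{A}, B→{S}, C→{S, A, C}; now {S, A, C}.
State B is not in {S, A, C}.

No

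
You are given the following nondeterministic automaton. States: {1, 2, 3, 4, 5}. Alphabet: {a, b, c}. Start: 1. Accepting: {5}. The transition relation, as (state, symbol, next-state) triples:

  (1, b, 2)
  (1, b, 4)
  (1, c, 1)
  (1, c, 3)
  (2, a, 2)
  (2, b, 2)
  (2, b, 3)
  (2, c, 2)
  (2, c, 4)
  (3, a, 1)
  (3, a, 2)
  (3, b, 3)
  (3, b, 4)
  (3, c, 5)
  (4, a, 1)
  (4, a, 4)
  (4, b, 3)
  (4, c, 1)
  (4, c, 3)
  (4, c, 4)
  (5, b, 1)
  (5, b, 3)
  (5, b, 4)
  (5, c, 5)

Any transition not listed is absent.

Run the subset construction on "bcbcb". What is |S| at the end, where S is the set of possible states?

4

Start in {1}.
Read 'b': 1→{2, 4}; now {2, 4}.
Read 'c': 2→{2, 4}, 4→{1, 3, 4}; now {1, 2, 3, 4}.
Read 'b': 1→{2, 4}, 2→{2, 3}, 3→{3, 4}, 4→{3}; now {2, 3, 4}.
Read 'c': 2→{2, 4}, 3→{5}, 4→{1, 3, 4}; now {1, 2, 3, 4, 5}.
Read 'b': 1→{2, 4}, 2→{2, 3}, 3→{3, 4}, 4→{3}, 5→{1, 3, 4}; now {1, 2, 3, 4}.
That set has 4 states.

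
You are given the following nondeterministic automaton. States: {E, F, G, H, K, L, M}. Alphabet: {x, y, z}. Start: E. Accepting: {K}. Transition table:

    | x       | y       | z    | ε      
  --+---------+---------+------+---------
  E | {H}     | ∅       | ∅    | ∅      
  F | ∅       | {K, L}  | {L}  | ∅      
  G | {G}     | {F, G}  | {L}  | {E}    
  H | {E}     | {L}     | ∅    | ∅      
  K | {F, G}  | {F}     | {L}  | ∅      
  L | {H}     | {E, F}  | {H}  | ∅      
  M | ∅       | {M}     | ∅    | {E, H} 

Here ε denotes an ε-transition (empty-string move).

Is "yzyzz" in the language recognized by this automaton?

Start in {E}.
Read 'y': {E} → ∅.
The set is empty and remains empty for the remaining 4 symbols.
The final set ∅ contains no accepting state.

No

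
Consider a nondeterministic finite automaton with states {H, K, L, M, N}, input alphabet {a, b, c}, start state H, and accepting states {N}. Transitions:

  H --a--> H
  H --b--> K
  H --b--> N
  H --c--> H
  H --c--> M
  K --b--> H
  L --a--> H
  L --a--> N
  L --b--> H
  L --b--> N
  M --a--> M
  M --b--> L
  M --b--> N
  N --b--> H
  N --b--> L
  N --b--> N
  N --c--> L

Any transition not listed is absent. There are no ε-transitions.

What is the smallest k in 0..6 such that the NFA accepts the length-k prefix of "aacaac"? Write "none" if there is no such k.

none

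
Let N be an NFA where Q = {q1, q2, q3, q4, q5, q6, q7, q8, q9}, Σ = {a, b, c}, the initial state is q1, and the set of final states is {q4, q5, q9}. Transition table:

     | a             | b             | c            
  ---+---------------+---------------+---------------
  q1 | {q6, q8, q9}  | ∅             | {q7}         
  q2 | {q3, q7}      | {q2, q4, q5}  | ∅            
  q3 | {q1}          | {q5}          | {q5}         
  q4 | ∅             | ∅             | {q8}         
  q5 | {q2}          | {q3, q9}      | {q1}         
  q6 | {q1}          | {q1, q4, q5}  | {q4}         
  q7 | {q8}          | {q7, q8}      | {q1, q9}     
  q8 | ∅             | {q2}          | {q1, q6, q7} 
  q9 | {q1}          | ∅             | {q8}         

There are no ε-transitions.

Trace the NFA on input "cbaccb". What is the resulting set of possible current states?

Start in {q1}.
Read 'c': {q1} → {q7}.
Read 'b': {q7} → {q7, q8}.
Read 'a': {q7, q8} → {q8}.
Read 'c': {q8} → {q1, q6, q7}.
Read 'c': {q1, q6, q7} → {q1, q4, q7, q9}.
Read 'b': {q1, q4, q7, q9} → {q7, q8}.

{q7, q8}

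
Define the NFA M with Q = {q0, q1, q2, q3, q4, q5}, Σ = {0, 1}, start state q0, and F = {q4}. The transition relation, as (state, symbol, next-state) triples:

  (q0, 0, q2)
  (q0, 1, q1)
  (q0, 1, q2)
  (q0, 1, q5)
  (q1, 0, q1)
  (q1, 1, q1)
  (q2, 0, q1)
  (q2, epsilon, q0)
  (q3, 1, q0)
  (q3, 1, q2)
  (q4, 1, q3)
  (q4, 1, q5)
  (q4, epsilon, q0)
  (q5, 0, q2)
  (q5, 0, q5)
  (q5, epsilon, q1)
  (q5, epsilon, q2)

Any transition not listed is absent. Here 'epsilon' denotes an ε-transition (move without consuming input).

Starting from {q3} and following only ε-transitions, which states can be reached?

{q3}

Begin with {q3}.
No ε-moves leave this set, so the closure equals the set itself.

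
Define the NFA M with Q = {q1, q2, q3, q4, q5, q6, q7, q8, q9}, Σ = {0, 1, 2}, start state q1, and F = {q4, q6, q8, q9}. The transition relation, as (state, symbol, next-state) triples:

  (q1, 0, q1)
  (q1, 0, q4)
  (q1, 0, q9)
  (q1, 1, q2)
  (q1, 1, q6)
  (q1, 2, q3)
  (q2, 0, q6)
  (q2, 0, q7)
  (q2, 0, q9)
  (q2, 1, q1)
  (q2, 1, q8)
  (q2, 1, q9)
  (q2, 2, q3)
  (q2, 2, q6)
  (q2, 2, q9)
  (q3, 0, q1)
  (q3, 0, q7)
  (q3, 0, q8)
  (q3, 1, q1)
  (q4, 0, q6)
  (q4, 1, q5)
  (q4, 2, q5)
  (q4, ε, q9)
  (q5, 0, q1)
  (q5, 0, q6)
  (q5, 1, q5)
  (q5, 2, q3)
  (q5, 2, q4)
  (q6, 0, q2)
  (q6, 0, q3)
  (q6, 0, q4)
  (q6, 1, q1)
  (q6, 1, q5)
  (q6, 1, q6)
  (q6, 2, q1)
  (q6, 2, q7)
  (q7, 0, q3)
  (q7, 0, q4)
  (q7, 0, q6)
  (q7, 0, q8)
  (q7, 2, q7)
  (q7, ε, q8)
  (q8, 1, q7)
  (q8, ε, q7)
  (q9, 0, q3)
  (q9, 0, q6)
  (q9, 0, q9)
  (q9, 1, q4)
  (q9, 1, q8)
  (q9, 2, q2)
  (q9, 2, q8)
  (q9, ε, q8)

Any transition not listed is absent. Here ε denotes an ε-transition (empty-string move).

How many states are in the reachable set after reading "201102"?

8

Start in {q1}.
Read '2': q1→{q3}; now {q3}.
Read '0': q3→{q1, q7, q8}; now {q1, q7, q8}.
Read '1': q1→{q2, q6}, q7→∅, q8→{q7}; union {q2, q6, q7}; ε-closure = {q2, q6, q7, q8}.
Read '1': q2→{q1, q8, q9}, q6→{q1, q5, q6}, q7→∅, q8→{q7}; now {q1, q5, q6, q7, q8, q9}.
Read '0': q1→{q1, q4, q9}, q5→{q1, q6}, q6→{q2, q3, q4}, q7→{q3, q4, q6, q8}, q8→∅, q9→{q3, q6, q9}; union {q1, q2, q3, q4, q6, q8, q9}; ε-closure = {q1, q2, q3, q4, q6, q7, q8, q9}.
Read '2': q1→{q3}, q2→{q3, q6, q9}, q3→∅, q4→{q5}, q6→{q1, q7}, q7→{q7}, q8→∅, q9→{q2, q8}; now {q1, q2, q3, q5, q6, q7, q8, q9}.
That set has 8 states.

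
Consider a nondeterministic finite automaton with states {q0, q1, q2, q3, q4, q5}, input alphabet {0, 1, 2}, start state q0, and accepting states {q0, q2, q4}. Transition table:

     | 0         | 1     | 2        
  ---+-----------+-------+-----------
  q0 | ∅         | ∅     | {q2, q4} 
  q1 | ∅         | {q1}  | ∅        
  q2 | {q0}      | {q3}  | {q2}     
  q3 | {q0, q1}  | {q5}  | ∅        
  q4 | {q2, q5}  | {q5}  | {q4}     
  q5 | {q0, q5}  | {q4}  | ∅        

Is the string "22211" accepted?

Yes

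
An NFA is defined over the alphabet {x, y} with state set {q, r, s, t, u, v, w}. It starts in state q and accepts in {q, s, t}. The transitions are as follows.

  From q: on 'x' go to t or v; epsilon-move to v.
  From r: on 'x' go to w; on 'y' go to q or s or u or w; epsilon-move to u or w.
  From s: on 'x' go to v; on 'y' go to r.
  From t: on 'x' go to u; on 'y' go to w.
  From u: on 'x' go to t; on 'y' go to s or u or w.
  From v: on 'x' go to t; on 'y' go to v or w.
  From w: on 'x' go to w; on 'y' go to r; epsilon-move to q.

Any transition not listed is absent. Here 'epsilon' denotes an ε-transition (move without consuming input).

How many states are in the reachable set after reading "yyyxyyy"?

Start: ε-closure({q}) = {q, v}.
Read 'y': q→∅, v→{v, w}; union {v, w}; ε-closure = {q, v, w}.
Read 'y': q→∅, v→{v, w}, w→{r}; union {r, v, w}; ε-closure = {q, r, u, v, w}.
Read 'y': q→∅, r→{q, s, u, w}, u→{s, u, w}, v→{v, w}, w→{r}; now {q, r, s, u, v, w}.
Read 'x': q→{t, v}, r→{w}, s→{v}, u→{t}, v→{t}, w→{w}; union {t, v, w}; ε-closure = {q, t, v, w}.
Read 'y': q→∅, t→{w}, v→{v, w}, w→{r}; union {r, v, w}; ε-closure = {q, r, u, v, w}.
Read 'y': q→∅, r→{q, s, u, w}, u→{s, u, w}, v→{v, w}, w→{r}; now {q, r, s, u, v, w}.
Read 'y': q→∅, r→{q, s, u, w}, s→{r}, u→{s, u, w}, v→{v, w}, w→{r}; now {q, r, s, u, v, w}.
That set has 6 states.

6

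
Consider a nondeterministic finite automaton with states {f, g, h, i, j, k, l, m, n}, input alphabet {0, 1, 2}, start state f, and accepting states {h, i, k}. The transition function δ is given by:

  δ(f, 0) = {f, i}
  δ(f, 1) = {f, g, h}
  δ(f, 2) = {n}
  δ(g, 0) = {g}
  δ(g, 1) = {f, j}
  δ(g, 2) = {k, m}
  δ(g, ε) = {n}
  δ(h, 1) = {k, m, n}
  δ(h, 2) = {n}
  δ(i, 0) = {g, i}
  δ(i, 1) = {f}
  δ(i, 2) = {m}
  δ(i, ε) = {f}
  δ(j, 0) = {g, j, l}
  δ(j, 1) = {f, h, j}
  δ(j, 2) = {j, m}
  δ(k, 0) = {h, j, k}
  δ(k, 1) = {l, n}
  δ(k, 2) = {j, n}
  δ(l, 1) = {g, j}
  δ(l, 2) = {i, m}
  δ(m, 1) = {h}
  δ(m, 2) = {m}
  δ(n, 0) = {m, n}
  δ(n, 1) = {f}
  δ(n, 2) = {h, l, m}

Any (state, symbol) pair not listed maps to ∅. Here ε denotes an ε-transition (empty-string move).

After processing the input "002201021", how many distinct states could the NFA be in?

8

Start in {f}.
Read '0': f→{f, i}; now {f, i}.
Read '0': f→{f, i}, i→{g, i}; union {f, g, i}; ε-closure = {f, g, i, n}.
Read '2': f→{n}, g→{k, m}, i→{m}, n→{h, l, m}; now {h, k, l, m, n}.
Read '2': h→{n}, k→{j, n}, l→{i, m}, m→{m}, n→{h, l, m}; union {h, i, j, l, m, n}; ε-closure = {f, h, i, j, l, m, n}.
Read '0': f→{f, i}, h→∅, i→{g, i}, j→{g, j, l}, l→∅, m→∅, n→{m, n}; now {f, g, i, j, l, m, n}.
Read '1': f→{f, g, h}, g→{f, j}, i→{f}, j→{f, h, j}, l→{g, j}, m→{h}, n→{f}; union {f, g, h, j}; ε-closure = {f, g, h, j, n}.
Read '0': f→{f, i}, g→{g}, h→∅, j→{g, j, l}, n→{m, n}; now {f, g, i, j, l, m, n}.
Read '2': f→{n}, g→{k, m}, i→{m}, j→{j, m}, l→{i, m}, m→{m}, n→{h, l, m}; union {h, i, j, k, l, m, n}; ε-closure = {f, h, i, j, k, l, m, n}.
Read '1': f→{f, g, h}, h→{k, m, n}, i→{f}, j→{f, h, j}, k→{l, n}, l→{g, j}, m→{h}, n→{f}; now {f, g, h, j, k, l, m, n}.
That set has 8 states.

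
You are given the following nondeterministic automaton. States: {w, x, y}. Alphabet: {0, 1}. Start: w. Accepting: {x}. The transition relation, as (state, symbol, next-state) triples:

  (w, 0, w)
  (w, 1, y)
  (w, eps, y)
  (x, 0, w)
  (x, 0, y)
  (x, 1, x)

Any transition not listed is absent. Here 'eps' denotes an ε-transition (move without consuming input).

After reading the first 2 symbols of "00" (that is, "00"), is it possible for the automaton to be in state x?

Start: ε-closure({w}) = {w, y}.
Read '0': w→{w}, y→∅; union {w}; ε-closure = {w, y}.
Read '0': w→{w}, y→∅; union {w}; ε-closure = {w, y}.
State x is not in {w, y}.

No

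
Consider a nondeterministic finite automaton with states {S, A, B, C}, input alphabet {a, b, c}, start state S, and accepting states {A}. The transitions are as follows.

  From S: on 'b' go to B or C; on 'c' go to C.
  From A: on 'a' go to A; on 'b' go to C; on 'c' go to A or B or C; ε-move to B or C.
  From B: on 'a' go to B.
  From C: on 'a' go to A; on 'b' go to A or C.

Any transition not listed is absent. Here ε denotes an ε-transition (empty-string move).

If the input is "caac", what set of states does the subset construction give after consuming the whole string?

{A, B, C}

Start in {S}.
Read 'c': {S} → {C}.
Read 'a': {C} → {A, B, C}.
Read 'a': {A, B, C} → {A, B, C}.
Read 'c': {A, B, C} → {A, B, C}.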